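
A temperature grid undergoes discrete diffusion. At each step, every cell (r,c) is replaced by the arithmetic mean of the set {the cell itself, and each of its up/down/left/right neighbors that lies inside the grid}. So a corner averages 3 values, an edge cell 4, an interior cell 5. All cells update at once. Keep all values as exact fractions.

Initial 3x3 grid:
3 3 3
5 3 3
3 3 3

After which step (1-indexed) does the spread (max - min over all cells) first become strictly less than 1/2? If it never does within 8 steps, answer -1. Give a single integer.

Step 1: max=11/3, min=3, spread=2/3
Step 2: max=427/120, min=3, spread=67/120
Step 3: max=3677/1080, min=307/100, spread=1807/5400
  -> spread < 1/2 first at step 3
Step 4: max=1453963/432000, min=8461/2700, spread=33401/144000
Step 5: max=12893933/3888000, min=853391/270000, spread=3025513/19440000
Step 6: max=5130526867/1555200000, min=45955949/14400000, spread=53531/497664
Step 7: max=305968925849/93312000000, min=12455116051/3888000000, spread=450953/5971968
Step 8: max=18305063560603/5598720000000, min=1500688610519/466560000000, spread=3799043/71663616

Answer: 3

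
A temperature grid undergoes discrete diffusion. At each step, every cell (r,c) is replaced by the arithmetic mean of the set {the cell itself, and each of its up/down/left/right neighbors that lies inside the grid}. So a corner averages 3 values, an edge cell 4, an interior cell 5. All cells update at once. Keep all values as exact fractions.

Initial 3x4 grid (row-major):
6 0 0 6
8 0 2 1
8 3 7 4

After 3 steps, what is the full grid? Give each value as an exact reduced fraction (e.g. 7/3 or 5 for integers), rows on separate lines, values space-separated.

After step 1:
  14/3 3/2 2 7/3
  11/2 13/5 2 13/4
  19/3 9/2 4 4
After step 2:
  35/9 323/120 47/24 91/36
  191/40 161/50 277/100 139/48
  49/9 523/120 29/8 15/4
After step 3:
  511/135 10583/3600 8953/3600 1063/432
  10397/2400 3563/1000 17363/6000 42997/14400
  656/135 14983/3600 4351/1200 493/144

Answer: 511/135 10583/3600 8953/3600 1063/432
10397/2400 3563/1000 17363/6000 42997/14400
656/135 14983/3600 4351/1200 493/144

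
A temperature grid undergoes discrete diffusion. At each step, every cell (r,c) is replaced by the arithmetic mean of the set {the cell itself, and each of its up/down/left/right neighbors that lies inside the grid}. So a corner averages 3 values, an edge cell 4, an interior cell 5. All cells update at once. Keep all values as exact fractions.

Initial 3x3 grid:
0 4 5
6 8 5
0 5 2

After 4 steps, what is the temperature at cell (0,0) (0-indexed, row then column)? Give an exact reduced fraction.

Step 1: cell (0,0) = 10/3
Step 2: cell (0,0) = 133/36
Step 3: cell (0,0) = 8771/2160
Step 4: cell (0,0) = 531757/129600
Full grid after step 4:
  531757/129600 139197/32000 582107/129600
  196483/48000 767389/180000 972361/216000
  520907/129600 3661069/864000 188819/43200

Answer: 531757/129600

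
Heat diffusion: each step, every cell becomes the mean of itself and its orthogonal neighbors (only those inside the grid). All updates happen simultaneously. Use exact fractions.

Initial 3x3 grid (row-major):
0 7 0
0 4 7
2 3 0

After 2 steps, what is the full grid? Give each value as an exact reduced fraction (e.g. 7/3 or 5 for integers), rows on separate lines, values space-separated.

Answer: 79/36 279/80 61/18
97/40 269/100 299/80
65/36 229/80 25/9

Derivation:
After step 1:
  7/3 11/4 14/3
  3/2 21/5 11/4
  5/3 9/4 10/3
After step 2:
  79/36 279/80 61/18
  97/40 269/100 299/80
  65/36 229/80 25/9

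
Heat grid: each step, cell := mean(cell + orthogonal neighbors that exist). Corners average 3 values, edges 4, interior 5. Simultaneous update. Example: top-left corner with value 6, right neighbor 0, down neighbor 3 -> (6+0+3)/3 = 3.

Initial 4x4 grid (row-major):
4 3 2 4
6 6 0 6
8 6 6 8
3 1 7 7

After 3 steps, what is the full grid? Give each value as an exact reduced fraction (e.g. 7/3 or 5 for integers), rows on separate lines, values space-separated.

Answer: 9647/2160 928/225 1109/300 571/144
35501/7200 26933/6000 1793/400 11077/2400
801/160 10017/2000 31181/6000 40703/7200
3523/720 399/80 19879/3600 12959/2160

Derivation:
After step 1:
  13/3 15/4 9/4 4
  6 21/5 4 9/2
  23/4 27/5 27/5 27/4
  4 17/4 21/4 22/3
After step 2:
  169/36 109/30 7/2 43/12
  1217/240 467/100 407/100 77/16
  423/80 5 134/25 1439/240
  14/3 189/40 667/120 58/9
After step 3:
  9647/2160 928/225 1109/300 571/144
  35501/7200 26933/6000 1793/400 11077/2400
  801/160 10017/2000 31181/6000 40703/7200
  3523/720 399/80 19879/3600 12959/2160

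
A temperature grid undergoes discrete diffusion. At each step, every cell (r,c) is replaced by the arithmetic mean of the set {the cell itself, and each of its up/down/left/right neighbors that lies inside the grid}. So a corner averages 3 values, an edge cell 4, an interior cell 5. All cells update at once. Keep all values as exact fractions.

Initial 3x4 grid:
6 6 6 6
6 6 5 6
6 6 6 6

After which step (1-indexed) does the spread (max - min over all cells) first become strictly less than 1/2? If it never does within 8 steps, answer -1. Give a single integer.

Answer: 1

Derivation:
Step 1: max=6, min=23/4, spread=1/4
  -> spread < 1/2 first at step 1
Step 2: max=6, min=577/100, spread=23/100
Step 3: max=2387/400, min=27989/4800, spread=131/960
Step 4: max=42809/7200, min=252649/43200, spread=841/8640
Step 5: max=8546627/1440000, min=101137949/17280000, spread=56863/691200
Step 6: max=76770457/12960000, min=911585659/155520000, spread=386393/6220800
Step 7: max=30683641187/5184000000, min=364854276869/62208000000, spread=26795339/497664000
Step 8: max=1839153850333/311040000000, min=21911064285871/3732480000000, spread=254051069/5971968000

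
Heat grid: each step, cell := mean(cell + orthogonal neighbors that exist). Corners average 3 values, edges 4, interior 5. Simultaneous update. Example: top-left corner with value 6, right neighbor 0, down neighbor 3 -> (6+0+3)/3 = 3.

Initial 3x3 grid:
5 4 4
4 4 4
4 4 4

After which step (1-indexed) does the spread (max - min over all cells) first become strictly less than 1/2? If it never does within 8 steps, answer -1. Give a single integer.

Answer: 1

Derivation:
Step 1: max=13/3, min=4, spread=1/3
  -> spread < 1/2 first at step 1
Step 2: max=77/18, min=4, spread=5/18
Step 3: max=905/216, min=4, spread=41/216
Step 4: max=53971/12960, min=1451/360, spread=347/2592
Step 5: max=3217337/777600, min=14557/3600, spread=2921/31104
Step 6: max=192452539/46656000, min=1753483/432000, spread=24611/373248
Step 7: max=11516162033/2799360000, min=39536741/9720000, spread=207329/4478976
Step 8: max=689876352451/167961600000, min=2112401599/518400000, spread=1746635/53747712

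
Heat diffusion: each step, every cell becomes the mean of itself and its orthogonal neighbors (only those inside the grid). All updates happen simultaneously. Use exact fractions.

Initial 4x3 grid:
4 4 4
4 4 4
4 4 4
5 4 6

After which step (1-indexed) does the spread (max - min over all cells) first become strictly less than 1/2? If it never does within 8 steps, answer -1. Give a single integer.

Step 1: max=19/4, min=4, spread=3/4
Step 2: max=167/36, min=4, spread=23/36
Step 3: max=1925/432, min=4, spread=197/432
  -> spread < 1/2 first at step 3
Step 4: max=114481/25920, min=1159/288, spread=10171/25920
Step 5: max=6776747/1555200, min=6079/1500, spread=2370199/7776000
Step 6: max=404008633/93312000, min=5278369/1296000, spread=4793213/18662400
Step 7: max=24082787267/5598720000, min=159216743/38880000, spread=46223051/223948800
Step 8: max=1438760148553/335923200000, min=1598324027/388800000, spread=2312327569/13436928000

Answer: 3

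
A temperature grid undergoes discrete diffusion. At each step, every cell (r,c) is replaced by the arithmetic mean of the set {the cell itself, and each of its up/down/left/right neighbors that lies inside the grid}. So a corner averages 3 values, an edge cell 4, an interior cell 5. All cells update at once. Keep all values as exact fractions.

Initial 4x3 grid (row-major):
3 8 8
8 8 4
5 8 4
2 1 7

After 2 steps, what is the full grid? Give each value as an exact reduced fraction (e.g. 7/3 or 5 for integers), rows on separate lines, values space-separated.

After step 1:
  19/3 27/4 20/3
  6 36/5 6
  23/4 26/5 23/4
  8/3 9/2 4
After step 2:
  229/36 539/80 233/36
  1517/240 623/100 1537/240
  1177/240 142/25 419/80
  155/36 491/120 19/4

Answer: 229/36 539/80 233/36
1517/240 623/100 1537/240
1177/240 142/25 419/80
155/36 491/120 19/4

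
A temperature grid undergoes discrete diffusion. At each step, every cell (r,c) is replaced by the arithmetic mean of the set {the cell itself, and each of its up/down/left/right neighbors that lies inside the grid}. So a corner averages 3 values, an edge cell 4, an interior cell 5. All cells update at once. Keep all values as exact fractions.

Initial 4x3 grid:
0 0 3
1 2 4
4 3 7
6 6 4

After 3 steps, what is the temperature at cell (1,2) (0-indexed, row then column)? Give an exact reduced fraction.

Step 1: cell (1,2) = 4
Step 2: cell (1,2) = 77/24
Step 3: cell (1,2) = 1469/450
Full grid after step 3:
  323/216 28073/14400 1039/432
  16979/7200 982/375 1469/450
  25199/7200 3987/1000 14987/3600
  599/135 7347/1600 10549/2160

Answer: 1469/450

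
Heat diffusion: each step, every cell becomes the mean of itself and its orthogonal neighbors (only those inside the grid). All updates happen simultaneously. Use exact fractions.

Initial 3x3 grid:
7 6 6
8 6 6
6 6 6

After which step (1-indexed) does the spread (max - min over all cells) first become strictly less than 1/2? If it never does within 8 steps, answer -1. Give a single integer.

Step 1: max=7, min=6, spread=1
Step 2: max=1609/240, min=6, spread=169/240
Step 3: max=1187/180, min=7339/1200, spread=1723/3600
  -> spread < 1/2 first at step 3
Step 4: max=23383/3600, min=33287/5400, spread=143/432
Step 5: max=4182103/648000, min=74657/12000, spread=1205/5184
Step 6: max=249367741/38880000, min=121511683/19440000, spread=10151/62208
Step 7: max=1656658903/259200000, min=7321344751/1166400000, spread=85517/746496
Step 8: max=892052072069/139968000000, min=146799222949/23328000000, spread=720431/8957952

Answer: 3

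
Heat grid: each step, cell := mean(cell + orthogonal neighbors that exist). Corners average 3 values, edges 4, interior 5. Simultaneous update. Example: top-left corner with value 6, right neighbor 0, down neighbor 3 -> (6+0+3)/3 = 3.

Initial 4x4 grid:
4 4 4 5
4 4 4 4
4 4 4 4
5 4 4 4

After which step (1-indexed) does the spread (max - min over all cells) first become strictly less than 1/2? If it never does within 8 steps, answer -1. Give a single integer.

Step 1: max=13/3, min=4, spread=1/3
  -> spread < 1/2 first at step 1
Step 2: max=77/18, min=4, spread=5/18
Step 3: max=905/216, min=97/24, spread=4/27
Step 4: max=26963/6480, min=583/144, spread=91/810
Step 5: max=803153/194400, min=9761/2400, spread=391/6075
Step 6: max=4805011/1166400, min=2639623/648000, spread=8389/182250
Step 7: max=718897409/174960000, min=79341113/19440000, spread=37714/1366875
Step 8: max=21540815183/5248800000, min=158822009/38880000, spread=780031/41006250

Answer: 1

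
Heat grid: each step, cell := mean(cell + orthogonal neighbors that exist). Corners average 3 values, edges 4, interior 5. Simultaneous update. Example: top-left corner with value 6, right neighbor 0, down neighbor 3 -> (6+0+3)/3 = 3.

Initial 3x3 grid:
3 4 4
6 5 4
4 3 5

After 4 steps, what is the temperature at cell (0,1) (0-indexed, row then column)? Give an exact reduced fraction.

Step 1: cell (0,1) = 4
Step 2: cell (0,1) = 251/60
Step 3: cell (0,1) = 7631/1800
Step 4: cell (0,1) = 917489/216000
Full grid after step 4:
  277859/64800 917489/216000 91253/21600
  1861103/432000 1540397/360000 610201/144000
  560293/129600 3703331/864000 184031/43200

Answer: 917489/216000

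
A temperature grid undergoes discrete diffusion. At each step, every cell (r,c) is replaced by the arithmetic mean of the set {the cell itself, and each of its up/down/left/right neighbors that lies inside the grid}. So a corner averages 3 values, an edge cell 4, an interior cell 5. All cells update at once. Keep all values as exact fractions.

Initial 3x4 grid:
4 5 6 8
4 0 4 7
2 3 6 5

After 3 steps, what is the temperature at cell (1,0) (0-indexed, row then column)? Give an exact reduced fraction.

Step 1: cell (1,0) = 5/2
Step 2: cell (1,0) = 391/120
Step 3: cell (1,0) = 23213/7200
Full grid after step 3:
  497/135 14779/3600 3089/600 697/120
  23213/7200 22859/6000 9523/2000 1123/200
  2249/720 2787/800 3627/800 423/80

Answer: 23213/7200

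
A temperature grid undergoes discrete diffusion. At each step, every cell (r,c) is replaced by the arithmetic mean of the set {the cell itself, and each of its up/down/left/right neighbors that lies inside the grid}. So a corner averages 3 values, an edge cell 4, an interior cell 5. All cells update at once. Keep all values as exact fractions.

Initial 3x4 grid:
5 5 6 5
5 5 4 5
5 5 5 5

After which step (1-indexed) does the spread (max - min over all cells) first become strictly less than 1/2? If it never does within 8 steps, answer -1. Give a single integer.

Answer: 2

Derivation:
Step 1: max=16/3, min=19/4, spread=7/12
Step 2: max=247/48, min=29/6, spread=5/16
  -> spread < 1/2 first at step 2
Step 3: max=547/108, min=11711/2400, spread=4001/21600
Step 4: max=1087241/216000, min=23593/4800, spread=6389/54000
Step 5: max=84653/16875, min=296119/60000, spread=1753/21600
Step 6: max=194605483/38880000, min=769543307/155520000, spread=71029/1244160
Step 7: max=4857492413/972000000, min=19276152527/3888000000, spread=410179/10368000
Step 8: max=698883613423/139968000000, min=2778404580067/559872000000, spread=45679663/1492992000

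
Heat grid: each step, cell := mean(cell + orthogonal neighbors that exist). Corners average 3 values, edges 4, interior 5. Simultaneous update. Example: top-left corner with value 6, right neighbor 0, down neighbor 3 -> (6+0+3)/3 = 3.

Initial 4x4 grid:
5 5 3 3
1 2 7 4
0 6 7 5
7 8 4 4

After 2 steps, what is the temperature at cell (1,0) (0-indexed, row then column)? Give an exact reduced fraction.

Answer: 401/120

Derivation:
Step 1: cell (1,0) = 2
Step 2: cell (1,0) = 401/120
Full grid after step 2:
  113/36 967/240 971/240 151/36
  401/120 383/100 477/100 1061/240
  151/40 487/100 103/20 1193/240
  59/12 27/5 83/15 181/36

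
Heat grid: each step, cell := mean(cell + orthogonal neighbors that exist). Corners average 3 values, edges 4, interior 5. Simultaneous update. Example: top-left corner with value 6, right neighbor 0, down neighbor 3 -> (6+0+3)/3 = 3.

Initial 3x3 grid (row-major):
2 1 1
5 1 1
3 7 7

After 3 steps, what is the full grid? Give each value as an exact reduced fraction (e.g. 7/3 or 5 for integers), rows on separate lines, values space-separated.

Answer: 68/27 6181/2880 103/48
8971/2880 923/300 1351/480
63/16 1831/480 15/4

Derivation:
After step 1:
  8/3 5/4 1
  11/4 3 5/2
  5 9/2 5
After step 2:
  20/9 95/48 19/12
  161/48 14/5 23/8
  49/12 35/8 4
After step 3:
  68/27 6181/2880 103/48
  8971/2880 923/300 1351/480
  63/16 1831/480 15/4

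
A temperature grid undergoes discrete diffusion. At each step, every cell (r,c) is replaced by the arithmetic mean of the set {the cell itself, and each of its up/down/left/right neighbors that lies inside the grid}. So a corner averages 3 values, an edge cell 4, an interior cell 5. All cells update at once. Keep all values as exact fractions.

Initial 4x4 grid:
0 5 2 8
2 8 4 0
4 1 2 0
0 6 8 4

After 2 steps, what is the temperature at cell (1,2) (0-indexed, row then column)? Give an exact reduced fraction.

Answer: 359/100

Derivation:
Step 1: cell (1,2) = 16/5
Step 2: cell (1,2) = 359/100
Full grid after step 2:
  115/36 89/24 451/120 133/36
  139/48 373/100 359/100 331/120
  767/240 167/50 169/50 23/8
  53/18 977/240 63/16 7/2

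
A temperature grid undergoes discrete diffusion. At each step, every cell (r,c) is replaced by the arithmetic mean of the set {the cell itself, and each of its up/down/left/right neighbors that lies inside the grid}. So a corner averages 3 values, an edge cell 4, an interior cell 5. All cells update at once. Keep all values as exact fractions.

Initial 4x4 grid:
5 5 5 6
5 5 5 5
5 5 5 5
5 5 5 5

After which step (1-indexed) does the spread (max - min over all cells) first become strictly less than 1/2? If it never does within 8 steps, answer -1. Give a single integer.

Step 1: max=16/3, min=5, spread=1/3
  -> spread < 1/2 first at step 1
Step 2: max=95/18, min=5, spread=5/18
Step 3: max=1121/216, min=5, spread=41/216
Step 4: max=33443/6480, min=5, spread=1043/6480
Step 5: max=997553/194400, min=5, spread=25553/194400
Step 6: max=29831459/5832000, min=90079/18000, spread=645863/5832000
Step 7: max=892441691/174960000, min=600971/120000, spread=16225973/174960000
Step 8: max=26721477983/5248800000, min=270701/54000, spread=409340783/5248800000

Answer: 1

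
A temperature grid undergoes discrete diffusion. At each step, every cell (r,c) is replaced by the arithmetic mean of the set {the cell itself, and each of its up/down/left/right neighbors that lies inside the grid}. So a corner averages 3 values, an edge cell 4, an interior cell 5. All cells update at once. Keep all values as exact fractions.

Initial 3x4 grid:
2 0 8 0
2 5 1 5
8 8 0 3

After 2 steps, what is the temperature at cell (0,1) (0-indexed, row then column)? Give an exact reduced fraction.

Step 1: cell (0,1) = 15/4
Step 2: cell (0,1) = 79/30
Full grid after step 2:
  28/9 79/30 53/15 53/18
  887/240 81/20 29/10 261/80
  31/6 349/80 883/240 95/36

Answer: 79/30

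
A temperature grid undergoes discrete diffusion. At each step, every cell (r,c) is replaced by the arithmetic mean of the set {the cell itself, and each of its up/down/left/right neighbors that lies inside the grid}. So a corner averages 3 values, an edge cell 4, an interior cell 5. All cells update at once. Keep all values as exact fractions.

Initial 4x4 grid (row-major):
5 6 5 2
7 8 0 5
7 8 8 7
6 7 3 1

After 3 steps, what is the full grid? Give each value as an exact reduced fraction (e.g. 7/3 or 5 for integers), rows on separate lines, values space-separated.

After step 1:
  6 6 13/4 4
  27/4 29/5 26/5 7/2
  7 38/5 26/5 21/4
  20/3 6 19/4 11/3
After step 2:
  25/4 421/80 369/80 43/12
  511/80 627/100 459/100 359/80
  1681/240 158/25 28/5 1057/240
  59/9 1501/240 1177/240 41/9
After step 3:
  179/30 4479/800 10829/2400 761/180
  15547/2400 2883/500 639/125 3413/800
  47281/7200 18869/3000 15491/3000 6857/1440
  7133/1080 43261/7200 7673/1440 4991/1080

Answer: 179/30 4479/800 10829/2400 761/180
15547/2400 2883/500 639/125 3413/800
47281/7200 18869/3000 15491/3000 6857/1440
7133/1080 43261/7200 7673/1440 4991/1080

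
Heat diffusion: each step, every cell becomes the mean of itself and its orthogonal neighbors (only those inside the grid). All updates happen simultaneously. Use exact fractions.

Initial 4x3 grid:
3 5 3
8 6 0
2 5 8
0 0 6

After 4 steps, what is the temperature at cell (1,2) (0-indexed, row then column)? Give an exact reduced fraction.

Answer: 90193/21600

Derivation:
Step 1: cell (1,2) = 17/4
Step 2: cell (1,2) = 247/60
Step 3: cell (1,2) = 377/90
Step 4: cell (1,2) = 90193/21600
Full grid after step 4:
  113843/25920 27537/6400 108223/25920
  22667/5400 20143/4800 90193/21600
  39761/10800 55747/14400 86947/21600
  85837/25920 607621/172800 98737/25920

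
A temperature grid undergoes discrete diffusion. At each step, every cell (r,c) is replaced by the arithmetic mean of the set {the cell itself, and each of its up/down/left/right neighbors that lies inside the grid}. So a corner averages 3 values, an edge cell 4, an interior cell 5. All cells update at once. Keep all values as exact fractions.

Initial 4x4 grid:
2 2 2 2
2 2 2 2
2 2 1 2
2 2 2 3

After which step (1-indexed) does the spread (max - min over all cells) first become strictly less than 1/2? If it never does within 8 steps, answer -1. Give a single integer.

Step 1: max=7/3, min=9/5, spread=8/15
Step 2: max=19/9, min=47/25, spread=52/225
  -> spread < 1/2 first at step 2
Step 3: max=278/135, min=481/250, spread=913/6750
Step 4: max=32651/16200, min=1947/1000, spread=1387/20250
Step 5: max=973379/486000, min=440203/225000, spread=563513/12150000
Step 6: max=29017157/14580000, min=8819909/4500000, spread=1377037/45562500
Step 7: max=868332707/437400000, min=212054369/108000000, spread=190250251/8748000000
Step 8: max=25988001401/13122000000, min=954620657/486000000, spread=106621831/6561000000

Answer: 2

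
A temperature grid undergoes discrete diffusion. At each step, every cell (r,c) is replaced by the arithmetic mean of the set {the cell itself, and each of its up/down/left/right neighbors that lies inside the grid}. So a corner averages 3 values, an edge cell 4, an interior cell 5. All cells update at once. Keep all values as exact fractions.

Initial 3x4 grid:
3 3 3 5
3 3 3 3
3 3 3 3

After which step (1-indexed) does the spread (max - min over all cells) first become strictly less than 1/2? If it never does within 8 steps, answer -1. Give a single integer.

Answer: 3

Derivation:
Step 1: max=11/3, min=3, spread=2/3
Step 2: max=32/9, min=3, spread=5/9
Step 3: max=365/108, min=3, spread=41/108
  -> spread < 1/2 first at step 3
Step 4: max=43097/12960, min=3, spread=4217/12960
Step 5: max=2541949/777600, min=10879/3600, spread=38417/155520
Step 6: max=151168211/46656000, min=218597/72000, spread=1903471/9331200
Step 7: max=8999069089/2799360000, min=6595759/2160000, spread=18038617/111974400
Step 8: max=537152982851/167961600000, min=596126759/194400000, spread=883978523/6718464000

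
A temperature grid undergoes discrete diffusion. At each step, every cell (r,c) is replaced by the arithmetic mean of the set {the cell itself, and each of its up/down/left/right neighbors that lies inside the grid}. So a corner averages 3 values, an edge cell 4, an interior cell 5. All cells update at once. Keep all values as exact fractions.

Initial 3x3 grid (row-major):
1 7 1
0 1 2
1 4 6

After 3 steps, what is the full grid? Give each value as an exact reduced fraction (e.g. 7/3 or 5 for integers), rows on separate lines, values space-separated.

Answer: 4873/2160 1977/800 1577/540
29011/14400 15757/6000 20543/7200
4783/2160 4567/1800 1103/360

Derivation:
After step 1:
  8/3 5/2 10/3
  3/4 14/5 5/2
  5/3 3 4
After step 2:
  71/36 113/40 25/9
  473/240 231/100 379/120
  65/36 43/15 19/6
After step 3:
  4873/2160 1977/800 1577/540
  29011/14400 15757/6000 20543/7200
  4783/2160 4567/1800 1103/360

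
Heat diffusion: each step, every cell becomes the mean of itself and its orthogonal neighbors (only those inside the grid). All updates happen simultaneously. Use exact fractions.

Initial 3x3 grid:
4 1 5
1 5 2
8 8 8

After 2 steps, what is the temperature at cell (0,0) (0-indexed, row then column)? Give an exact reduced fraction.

Step 1: cell (0,0) = 2
Step 2: cell (0,0) = 41/12
Full grid after step 2:
  41/12 709/240 137/36
  467/120 239/50 64/15
  209/36 1339/240 73/12

Answer: 41/12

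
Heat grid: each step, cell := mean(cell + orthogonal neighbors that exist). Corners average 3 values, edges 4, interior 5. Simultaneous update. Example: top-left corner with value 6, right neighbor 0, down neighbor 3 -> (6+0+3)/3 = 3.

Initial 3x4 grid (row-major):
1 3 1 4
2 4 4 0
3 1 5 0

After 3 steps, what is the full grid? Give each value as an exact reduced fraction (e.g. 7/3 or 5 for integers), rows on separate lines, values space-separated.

Answer: 189/80 5947/2400 17611/7200 4813/2160
5927/2400 2563/1000 3707/1500 4019/1800
1811/720 2099/800 17761/7200 4783/2160

Derivation:
After step 1:
  2 9/4 3 5/3
  5/2 14/5 14/5 2
  2 13/4 5/2 5/3
After step 2:
  9/4 201/80 583/240 20/9
  93/40 68/25 131/50 61/30
  31/12 211/80 613/240 37/18
After step 3:
  189/80 5947/2400 17611/7200 4813/2160
  5927/2400 2563/1000 3707/1500 4019/1800
  1811/720 2099/800 17761/7200 4783/2160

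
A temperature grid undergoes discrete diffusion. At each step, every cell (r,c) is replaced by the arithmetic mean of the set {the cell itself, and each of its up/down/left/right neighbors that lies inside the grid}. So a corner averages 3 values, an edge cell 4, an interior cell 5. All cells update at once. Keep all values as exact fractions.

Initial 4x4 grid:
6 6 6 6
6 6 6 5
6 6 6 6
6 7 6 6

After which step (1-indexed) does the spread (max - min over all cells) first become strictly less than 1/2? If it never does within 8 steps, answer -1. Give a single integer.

Step 1: max=19/3, min=17/3, spread=2/3
Step 2: max=751/120, min=689/120, spread=31/60
Step 3: max=6691/1080, min=6269/1080, spread=211/540
  -> spread < 1/2 first at step 3
Step 4: max=199441/32400, min=189359/32400, spread=5041/16200
Step 5: max=5962111/972000, min=5701889/972000, spread=130111/486000
Step 6: max=178215781/29160000, min=171704219/29160000, spread=3255781/14580000
Step 7: max=5331160351/874800000, min=5166439649/874800000, spread=82360351/437400000
Step 8: max=159538577821/26244000000, min=155389422179/26244000000, spread=2074577821/13122000000

Answer: 3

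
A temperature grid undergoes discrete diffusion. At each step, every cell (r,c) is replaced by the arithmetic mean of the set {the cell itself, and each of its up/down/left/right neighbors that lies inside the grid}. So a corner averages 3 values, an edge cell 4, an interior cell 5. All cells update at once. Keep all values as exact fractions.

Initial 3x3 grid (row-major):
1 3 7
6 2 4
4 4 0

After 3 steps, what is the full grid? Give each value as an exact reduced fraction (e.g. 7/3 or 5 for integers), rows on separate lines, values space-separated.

After step 1:
  10/3 13/4 14/3
  13/4 19/5 13/4
  14/3 5/2 8/3
After step 2:
  59/18 301/80 67/18
  301/80 321/100 863/240
  125/36 409/120 101/36
After step 3:
  3889/1080 5589/1600 3989/1080
  5489/1600 21287/6000 48001/14400
  7663/2160 23213/7200 7063/2160

Answer: 3889/1080 5589/1600 3989/1080
5489/1600 21287/6000 48001/14400
7663/2160 23213/7200 7063/2160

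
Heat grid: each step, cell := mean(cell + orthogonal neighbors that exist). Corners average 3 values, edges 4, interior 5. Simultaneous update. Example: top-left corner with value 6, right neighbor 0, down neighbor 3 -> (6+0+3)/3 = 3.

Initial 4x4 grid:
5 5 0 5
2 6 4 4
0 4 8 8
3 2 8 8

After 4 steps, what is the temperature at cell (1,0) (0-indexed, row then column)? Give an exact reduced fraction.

Step 1: cell (1,0) = 13/4
Step 2: cell (1,0) = 137/40
Step 3: cell (1,0) = 4181/1200
Step 4: cell (1,0) = 130787/36000
Full grid after step 4:
  827/225 47039/12000 150389/36000 19187/4320
  130787/36000 15103/3750 55961/12000 359083/72000
  76297/21600 768469/180000 78521/15000 420883/72000
  233911/64800 188927/43200 402473/72000 33499/5400

Answer: 130787/36000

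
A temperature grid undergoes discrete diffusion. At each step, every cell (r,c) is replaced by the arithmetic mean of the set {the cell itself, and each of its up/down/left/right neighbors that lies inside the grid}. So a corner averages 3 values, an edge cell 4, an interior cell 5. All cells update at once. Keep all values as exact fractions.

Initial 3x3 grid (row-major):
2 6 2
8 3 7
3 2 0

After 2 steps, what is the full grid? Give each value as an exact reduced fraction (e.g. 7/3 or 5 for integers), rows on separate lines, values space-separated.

After step 1:
  16/3 13/4 5
  4 26/5 3
  13/3 2 3
After step 2:
  151/36 1127/240 15/4
  283/60 349/100 81/20
  31/9 109/30 8/3

Answer: 151/36 1127/240 15/4
283/60 349/100 81/20
31/9 109/30 8/3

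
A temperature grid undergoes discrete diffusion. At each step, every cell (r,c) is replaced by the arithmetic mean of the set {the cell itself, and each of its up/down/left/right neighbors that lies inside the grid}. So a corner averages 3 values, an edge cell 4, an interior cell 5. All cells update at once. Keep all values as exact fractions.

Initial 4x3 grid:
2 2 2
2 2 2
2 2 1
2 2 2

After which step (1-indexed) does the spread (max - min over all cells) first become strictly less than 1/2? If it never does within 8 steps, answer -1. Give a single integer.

Answer: 1

Derivation:
Step 1: max=2, min=5/3, spread=1/3
  -> spread < 1/2 first at step 1
Step 2: max=2, min=209/120, spread=31/120
Step 3: max=2, min=1949/1080, spread=211/1080
Step 4: max=3553/1800, min=199103/108000, spread=14077/108000
Step 5: max=212317/108000, min=1803593/972000, spread=5363/48600
Step 6: max=117131/60000, min=54579191/29160000, spread=93859/1166400
Step 7: max=189063533/97200000, min=3288925519/1749600000, spread=4568723/69984000
Step 8: max=5650381111/2916000000, min=198171564371/104976000000, spread=8387449/167961600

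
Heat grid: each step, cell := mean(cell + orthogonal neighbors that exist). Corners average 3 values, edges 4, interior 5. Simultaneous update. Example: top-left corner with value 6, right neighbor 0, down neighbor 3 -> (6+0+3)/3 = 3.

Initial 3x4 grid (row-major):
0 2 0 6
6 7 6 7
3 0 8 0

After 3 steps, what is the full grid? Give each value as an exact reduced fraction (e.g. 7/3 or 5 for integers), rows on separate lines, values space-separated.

Answer: 6907/2160 25483/7200 28043/7200 4693/1080
809/225 22609/6000 13147/3000 64231/14400
37/10 2459/600 5153/1200 373/80

Derivation:
After step 1:
  8/3 9/4 7/2 13/3
  4 21/5 28/5 19/4
  3 9/2 7/2 5
After step 2:
  107/36 757/240 941/240 151/36
  52/15 411/100 431/100 1181/240
  23/6 19/5 93/20 53/12
After step 3:
  6907/2160 25483/7200 28043/7200 4693/1080
  809/225 22609/6000 13147/3000 64231/14400
  37/10 2459/600 5153/1200 373/80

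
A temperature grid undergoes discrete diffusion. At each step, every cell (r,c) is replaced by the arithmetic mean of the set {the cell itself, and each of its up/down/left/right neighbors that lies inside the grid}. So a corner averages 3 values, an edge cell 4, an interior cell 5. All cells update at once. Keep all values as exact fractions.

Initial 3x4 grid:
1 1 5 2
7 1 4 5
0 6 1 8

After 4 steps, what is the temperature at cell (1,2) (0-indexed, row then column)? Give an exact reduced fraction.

Answer: 265273/72000

Derivation:
Step 1: cell (1,2) = 16/5
Step 2: cell (1,2) = 39/10
Step 3: cell (1,2) = 2089/600
Step 4: cell (1,2) = 265273/72000
Full grid after step 4:
  24449/8640 7463/2400 24137/7200 1209/320
  533311/172800 224663/72000 265273/72000 671273/172800
  80777/25920 149509/43200 160697/43200 106699/25920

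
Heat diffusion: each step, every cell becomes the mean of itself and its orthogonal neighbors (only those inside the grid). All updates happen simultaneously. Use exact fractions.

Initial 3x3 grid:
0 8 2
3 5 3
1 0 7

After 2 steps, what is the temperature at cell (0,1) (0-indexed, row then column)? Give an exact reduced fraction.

Step 1: cell (0,1) = 15/4
Step 2: cell (0,1) = 311/80
Full grid after step 2:
  29/9 311/80 37/9
  221/80 173/50 943/240
  41/18 703/240 65/18

Answer: 311/80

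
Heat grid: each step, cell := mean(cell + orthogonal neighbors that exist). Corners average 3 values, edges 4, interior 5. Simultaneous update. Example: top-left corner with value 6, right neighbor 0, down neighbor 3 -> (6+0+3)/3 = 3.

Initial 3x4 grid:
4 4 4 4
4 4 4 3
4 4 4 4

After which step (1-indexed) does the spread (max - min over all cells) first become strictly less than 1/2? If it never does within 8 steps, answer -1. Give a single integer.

Step 1: max=4, min=11/3, spread=1/3
  -> spread < 1/2 first at step 1
Step 2: max=4, min=893/240, spread=67/240
Step 3: max=4, min=8203/2160, spread=437/2160
Step 4: max=3991/1000, min=3298469/864000, spread=29951/172800
Step 5: max=13421/3375, min=29888179/7776000, spread=206761/1555200
Step 6: max=21434329/5400000, min=11985404429/3110400000, spread=14430763/124416000
Step 7: max=1710347273/432000000, min=721388258311/186624000000, spread=139854109/1492992000
Step 8: max=153668771023/38880000000, min=43367288109749/11197440000000, spread=7114543559/89579520000

Answer: 1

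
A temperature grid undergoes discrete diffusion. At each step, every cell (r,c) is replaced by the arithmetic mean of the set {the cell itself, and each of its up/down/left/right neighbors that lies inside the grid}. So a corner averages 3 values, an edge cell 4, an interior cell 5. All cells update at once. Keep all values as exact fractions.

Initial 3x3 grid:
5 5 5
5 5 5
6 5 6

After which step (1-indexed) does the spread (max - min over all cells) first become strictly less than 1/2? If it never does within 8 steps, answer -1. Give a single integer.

Step 1: max=11/2, min=5, spread=1/2
Step 2: max=193/36, min=5, spread=13/36
  -> spread < 1/2 first at step 2
Step 3: max=7637/1440, min=731/144, spread=109/480
Step 4: max=136229/25920, min=18361/3600, spread=20149/129600
Step 5: max=27149933/5184000, min=2660491/518400, spread=545023/5184000
Step 6: max=1622583751/311040000, min=33331237/6480000, spread=36295/497664
Step 7: max=97197170597/18662400000, min=8020135831/1555200000, spread=305773/5971968
Step 8: max=5822034670159/1119744000000, min=80302575497/15552000000, spread=2575951/71663616

Answer: 2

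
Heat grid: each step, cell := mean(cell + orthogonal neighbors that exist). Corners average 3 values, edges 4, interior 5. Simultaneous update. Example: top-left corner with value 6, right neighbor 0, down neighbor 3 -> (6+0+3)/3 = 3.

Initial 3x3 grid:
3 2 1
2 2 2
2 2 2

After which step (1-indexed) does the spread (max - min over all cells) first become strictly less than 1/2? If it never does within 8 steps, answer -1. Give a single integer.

Answer: 2

Derivation:
Step 1: max=7/3, min=5/3, spread=2/3
Step 2: max=79/36, min=65/36, spread=7/18
  -> spread < 1/2 first at step 2
Step 3: max=913/432, min=815/432, spread=49/216
Step 4: max=14335/6912, min=13313/6912, spread=511/3456
Step 5: max=170197/82944, min=161579/82944, spread=4309/41472
Step 6: max=2026951/995328, min=1954361/995328, spread=36295/497664
Step 7: max=24193645/11943936, min=23582099/11943936, spread=305773/5971968
Step 8: max=289230415/143327232, min=284078513/143327232, spread=2575951/71663616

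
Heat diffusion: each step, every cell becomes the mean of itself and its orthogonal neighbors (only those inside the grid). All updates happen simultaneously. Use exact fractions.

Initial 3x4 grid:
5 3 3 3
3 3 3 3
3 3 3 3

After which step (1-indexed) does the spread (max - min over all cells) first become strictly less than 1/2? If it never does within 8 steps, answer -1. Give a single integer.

Answer: 3

Derivation:
Step 1: max=11/3, min=3, spread=2/3
Step 2: max=32/9, min=3, spread=5/9
Step 3: max=365/108, min=3, spread=41/108
  -> spread < 1/2 first at step 3
Step 4: max=43097/12960, min=3, spread=4217/12960
Step 5: max=2541949/777600, min=10879/3600, spread=38417/155520
Step 6: max=151168211/46656000, min=218597/72000, spread=1903471/9331200
Step 7: max=8999069089/2799360000, min=6595759/2160000, spread=18038617/111974400
Step 8: max=537152982851/167961600000, min=596126759/194400000, spread=883978523/6718464000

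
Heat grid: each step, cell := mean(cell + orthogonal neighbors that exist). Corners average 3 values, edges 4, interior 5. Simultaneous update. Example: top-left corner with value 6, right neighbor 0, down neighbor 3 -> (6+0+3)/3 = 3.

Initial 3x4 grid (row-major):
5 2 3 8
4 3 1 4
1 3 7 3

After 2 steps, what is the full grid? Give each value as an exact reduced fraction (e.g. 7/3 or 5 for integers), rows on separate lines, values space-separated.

After step 1:
  11/3 13/4 7/2 5
  13/4 13/5 18/5 4
  8/3 7/2 7/2 14/3
After step 2:
  61/18 781/240 307/80 25/6
  731/240 81/25 86/25 259/60
  113/36 46/15 229/60 73/18

Answer: 61/18 781/240 307/80 25/6
731/240 81/25 86/25 259/60
113/36 46/15 229/60 73/18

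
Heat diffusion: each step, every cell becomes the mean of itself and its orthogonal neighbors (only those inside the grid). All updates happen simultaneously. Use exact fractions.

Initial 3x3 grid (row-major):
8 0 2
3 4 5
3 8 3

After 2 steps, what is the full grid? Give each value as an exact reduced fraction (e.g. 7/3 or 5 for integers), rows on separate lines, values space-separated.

Answer: 35/9 27/8 28/9
101/24 4 91/24
41/9 37/8 40/9

Derivation:
After step 1:
  11/3 7/2 7/3
  9/2 4 7/2
  14/3 9/2 16/3
After step 2:
  35/9 27/8 28/9
  101/24 4 91/24
  41/9 37/8 40/9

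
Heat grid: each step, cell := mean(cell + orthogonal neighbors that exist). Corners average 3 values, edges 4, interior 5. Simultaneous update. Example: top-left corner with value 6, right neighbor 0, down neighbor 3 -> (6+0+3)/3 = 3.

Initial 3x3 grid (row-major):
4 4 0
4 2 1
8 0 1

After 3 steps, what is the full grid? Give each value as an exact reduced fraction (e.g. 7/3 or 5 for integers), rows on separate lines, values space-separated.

After step 1:
  4 5/2 5/3
  9/2 11/5 1
  4 11/4 2/3
After step 2:
  11/3 311/120 31/18
  147/40 259/100 83/60
  15/4 577/240 53/36
After step 3:
  149/45 19027/7200 2051/1080
  8209/2400 15173/6000 6451/3600
  2359/720 36779/14400 3787/2160

Answer: 149/45 19027/7200 2051/1080
8209/2400 15173/6000 6451/3600
2359/720 36779/14400 3787/2160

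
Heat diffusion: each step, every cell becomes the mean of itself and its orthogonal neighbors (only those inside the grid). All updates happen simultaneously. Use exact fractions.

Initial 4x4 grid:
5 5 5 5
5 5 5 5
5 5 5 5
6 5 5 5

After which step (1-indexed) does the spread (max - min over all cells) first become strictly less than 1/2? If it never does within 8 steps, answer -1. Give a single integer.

Step 1: max=16/3, min=5, spread=1/3
  -> spread < 1/2 first at step 1
Step 2: max=95/18, min=5, spread=5/18
Step 3: max=1121/216, min=5, spread=41/216
Step 4: max=33443/6480, min=5, spread=1043/6480
Step 5: max=997553/194400, min=5, spread=25553/194400
Step 6: max=29831459/5832000, min=90079/18000, spread=645863/5832000
Step 7: max=892441691/174960000, min=600971/120000, spread=16225973/174960000
Step 8: max=26721477983/5248800000, min=270701/54000, spread=409340783/5248800000

Answer: 1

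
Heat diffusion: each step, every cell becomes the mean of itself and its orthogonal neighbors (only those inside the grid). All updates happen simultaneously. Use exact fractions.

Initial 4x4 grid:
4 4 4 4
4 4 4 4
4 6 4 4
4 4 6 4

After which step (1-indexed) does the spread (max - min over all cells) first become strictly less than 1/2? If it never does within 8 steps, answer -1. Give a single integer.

Step 1: max=5, min=4, spread=1
Step 2: max=569/120, min=4, spread=89/120
Step 3: max=5501/1200, min=4, spread=701/1200
Step 4: max=97369/21600, min=8149/2000, spread=46799/108000
  -> spread < 1/2 first at step 4
Step 5: max=4816697/1080000, min=110671/27000, spread=389857/1080000
Step 6: max=429759959/97200000, min=111727/27000, spread=27542759/97200000
Step 7: max=4277171201/972000000, min=10110011/2430000, spread=77722267/324000000
Step 8: max=127642377101/29160000000, min=10161270971/2430000000, spread=5707125449/29160000000

Answer: 4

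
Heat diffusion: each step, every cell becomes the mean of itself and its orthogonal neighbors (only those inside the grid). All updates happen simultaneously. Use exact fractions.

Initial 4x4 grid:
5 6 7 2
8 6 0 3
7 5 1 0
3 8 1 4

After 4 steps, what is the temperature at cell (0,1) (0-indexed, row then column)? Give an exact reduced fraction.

Step 1: cell (0,1) = 6
Step 2: cell (0,1) = 253/48
Step 3: cell (0,1) = 37973/7200
Step 4: cell (0,1) = 1064759/216000
Full grid after step 4:
  91397/16200 1064759/216000 290381/72000 731/225
  1175909/216000 8717/1800 1779/500 215491/72000
  382471/72000 13237/3000 38251/11250 548953/216000
  27029/5400 105527/24000 687103/216000 21389/8100

Answer: 1064759/216000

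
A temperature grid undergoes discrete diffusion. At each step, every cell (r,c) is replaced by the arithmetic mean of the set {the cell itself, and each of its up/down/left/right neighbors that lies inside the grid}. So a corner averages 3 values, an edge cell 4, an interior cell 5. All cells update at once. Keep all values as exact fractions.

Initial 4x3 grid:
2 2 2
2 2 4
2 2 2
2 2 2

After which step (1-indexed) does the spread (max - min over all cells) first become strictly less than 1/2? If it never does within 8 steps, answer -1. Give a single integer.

Answer: 3

Derivation:
Step 1: max=8/3, min=2, spread=2/3
Step 2: max=151/60, min=2, spread=31/60
Step 3: max=1291/540, min=2, spread=211/540
  -> spread < 1/2 first at step 3
Step 4: max=124897/54000, min=1847/900, spread=14077/54000
Step 5: max=1112407/486000, min=111683/54000, spread=5363/24300
Step 6: max=32900809/14580000, min=62869/30000, spread=93859/583200
Step 7: max=1959874481/874800000, min=102536467/48600000, spread=4568723/34992000
Step 8: max=116756435629/52488000000, min=3097618889/1458000000, spread=8387449/83980800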